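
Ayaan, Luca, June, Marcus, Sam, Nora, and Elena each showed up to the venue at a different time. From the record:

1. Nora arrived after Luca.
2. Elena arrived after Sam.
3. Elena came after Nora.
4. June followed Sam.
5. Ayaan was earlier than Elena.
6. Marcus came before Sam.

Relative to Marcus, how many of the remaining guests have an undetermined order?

Forced after Marcus: Elena, June, and Sam.
That leaves Ayaan, Luca, and Nora with no forced order relative to Marcus — 3.

3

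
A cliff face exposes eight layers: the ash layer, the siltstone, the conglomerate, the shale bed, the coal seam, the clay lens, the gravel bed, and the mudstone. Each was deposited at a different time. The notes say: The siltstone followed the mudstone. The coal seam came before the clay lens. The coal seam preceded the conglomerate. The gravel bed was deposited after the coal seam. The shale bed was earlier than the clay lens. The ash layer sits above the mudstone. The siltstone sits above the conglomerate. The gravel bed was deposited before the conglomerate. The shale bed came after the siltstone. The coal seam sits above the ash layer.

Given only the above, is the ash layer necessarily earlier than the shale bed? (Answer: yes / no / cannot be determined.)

Chain the constraints: the ash layer → the coal seam → the conglomerate → the siltstone → the shale bed. Each link is directly stated, so the ash layer comes before the shale bed.

yes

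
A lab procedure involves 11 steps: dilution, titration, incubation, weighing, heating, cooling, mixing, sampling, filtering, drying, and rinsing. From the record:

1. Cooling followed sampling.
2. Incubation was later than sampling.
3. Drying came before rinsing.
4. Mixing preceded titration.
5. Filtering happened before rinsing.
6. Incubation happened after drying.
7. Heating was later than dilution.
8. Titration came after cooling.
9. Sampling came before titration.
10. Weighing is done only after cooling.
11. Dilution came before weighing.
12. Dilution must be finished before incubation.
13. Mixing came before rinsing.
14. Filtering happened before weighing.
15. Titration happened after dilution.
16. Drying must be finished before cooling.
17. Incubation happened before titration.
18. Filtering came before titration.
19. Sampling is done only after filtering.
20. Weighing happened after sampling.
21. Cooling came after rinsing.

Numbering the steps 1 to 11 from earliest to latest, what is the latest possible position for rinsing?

8

Rinsing must come before cooling, titration, and weighing — 3 steps forced after it.
Everything else can be placed before rinsing in some valid order, so rinsing can sit as late as position 11 − 3 = 8.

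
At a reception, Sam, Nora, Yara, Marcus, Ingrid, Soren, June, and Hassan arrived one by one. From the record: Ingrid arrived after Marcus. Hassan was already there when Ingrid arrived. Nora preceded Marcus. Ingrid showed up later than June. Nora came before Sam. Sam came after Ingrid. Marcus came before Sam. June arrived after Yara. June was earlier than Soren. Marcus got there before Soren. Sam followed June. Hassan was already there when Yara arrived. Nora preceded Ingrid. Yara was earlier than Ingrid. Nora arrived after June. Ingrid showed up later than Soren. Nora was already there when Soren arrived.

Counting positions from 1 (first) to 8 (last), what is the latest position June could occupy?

June must come before Ingrid, Marcus, Nora, Sam, and Soren — 5 guests forced after them.
Everything else can be placed before June in some valid order, so June can sit as late as position 8 − 5 = 3.

3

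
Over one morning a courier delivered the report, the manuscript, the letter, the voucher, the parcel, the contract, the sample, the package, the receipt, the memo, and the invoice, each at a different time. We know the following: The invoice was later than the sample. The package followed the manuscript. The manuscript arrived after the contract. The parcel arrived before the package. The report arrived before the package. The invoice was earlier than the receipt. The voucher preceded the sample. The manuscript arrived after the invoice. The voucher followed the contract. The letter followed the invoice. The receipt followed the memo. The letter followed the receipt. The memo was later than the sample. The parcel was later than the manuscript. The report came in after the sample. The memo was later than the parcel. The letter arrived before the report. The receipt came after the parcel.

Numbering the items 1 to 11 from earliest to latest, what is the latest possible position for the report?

10

The report must come before the package — 1 item forced after it.
Everything else can be placed before the report in some valid order, so the report can sit as late as position 11 − 1 = 10.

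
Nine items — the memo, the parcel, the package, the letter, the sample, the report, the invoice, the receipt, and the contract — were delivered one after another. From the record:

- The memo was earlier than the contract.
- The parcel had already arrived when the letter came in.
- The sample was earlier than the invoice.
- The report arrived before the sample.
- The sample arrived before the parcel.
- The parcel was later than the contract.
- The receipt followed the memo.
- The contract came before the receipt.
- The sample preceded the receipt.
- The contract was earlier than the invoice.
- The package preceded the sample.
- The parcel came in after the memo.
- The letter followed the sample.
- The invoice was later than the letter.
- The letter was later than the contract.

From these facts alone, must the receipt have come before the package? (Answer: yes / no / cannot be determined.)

no

Tracing the constraints gives the package → the sample → the receipt, so the package must come before the receipt.
That means the receipt cannot be before the package.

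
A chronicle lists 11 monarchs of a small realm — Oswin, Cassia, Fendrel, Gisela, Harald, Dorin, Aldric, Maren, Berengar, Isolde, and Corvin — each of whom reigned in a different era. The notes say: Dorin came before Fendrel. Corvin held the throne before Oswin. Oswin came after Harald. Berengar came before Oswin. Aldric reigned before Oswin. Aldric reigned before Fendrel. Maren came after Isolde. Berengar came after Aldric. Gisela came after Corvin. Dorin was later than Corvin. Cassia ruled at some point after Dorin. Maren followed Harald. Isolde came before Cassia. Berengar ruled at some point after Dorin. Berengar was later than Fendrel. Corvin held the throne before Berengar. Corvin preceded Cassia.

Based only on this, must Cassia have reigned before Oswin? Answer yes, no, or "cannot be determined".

cannot be determined

No chain of stated constraints runs from Cassia to Oswin, and none runs from Oswin to Cassia either.
So the relative order of Cassia and Oswin is not fixed by the given facts.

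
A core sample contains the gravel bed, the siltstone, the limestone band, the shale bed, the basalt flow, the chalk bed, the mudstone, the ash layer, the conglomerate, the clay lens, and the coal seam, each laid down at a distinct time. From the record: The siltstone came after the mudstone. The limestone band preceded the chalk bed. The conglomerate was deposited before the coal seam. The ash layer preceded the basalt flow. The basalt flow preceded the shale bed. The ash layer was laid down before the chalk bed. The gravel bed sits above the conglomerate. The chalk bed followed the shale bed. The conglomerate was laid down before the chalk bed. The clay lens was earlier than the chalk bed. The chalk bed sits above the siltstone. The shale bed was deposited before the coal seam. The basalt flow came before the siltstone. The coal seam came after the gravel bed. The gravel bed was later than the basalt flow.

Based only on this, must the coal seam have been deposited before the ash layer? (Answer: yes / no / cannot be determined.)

Tracing the constraints gives the ash layer → the basalt flow → the shale bed → the coal seam, so the ash layer must come before the coal seam.
That means the coal seam cannot be before the ash layer.

no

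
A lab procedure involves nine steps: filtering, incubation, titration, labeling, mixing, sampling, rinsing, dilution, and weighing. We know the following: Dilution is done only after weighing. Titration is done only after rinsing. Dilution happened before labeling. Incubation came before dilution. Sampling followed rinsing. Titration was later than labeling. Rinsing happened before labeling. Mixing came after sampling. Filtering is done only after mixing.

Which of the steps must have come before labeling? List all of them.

dilution, incubation, rinsing, weighing

Directly stated before labeling: dilution and rinsing.
Incubation reaches labeling via incubation → dilution → labeling.
Weighing reaches labeling via weighing → dilution → labeling.
No chain forces titration (or any of the others) ahead of labeling.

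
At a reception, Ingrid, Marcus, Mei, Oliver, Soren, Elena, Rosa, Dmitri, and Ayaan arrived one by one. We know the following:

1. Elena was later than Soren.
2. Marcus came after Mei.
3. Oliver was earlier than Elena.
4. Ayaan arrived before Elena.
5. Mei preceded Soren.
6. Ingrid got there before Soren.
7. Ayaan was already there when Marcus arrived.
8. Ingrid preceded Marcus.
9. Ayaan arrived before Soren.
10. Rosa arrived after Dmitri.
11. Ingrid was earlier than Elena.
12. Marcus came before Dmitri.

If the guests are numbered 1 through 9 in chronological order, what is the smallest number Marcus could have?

Ayaan, Ingrid, and Mei must all come before Marcus — 3 forced predecessors.
Nothing else is forced ahead of Marcus, so their earliest slot is position 3 + 1 = 4.

4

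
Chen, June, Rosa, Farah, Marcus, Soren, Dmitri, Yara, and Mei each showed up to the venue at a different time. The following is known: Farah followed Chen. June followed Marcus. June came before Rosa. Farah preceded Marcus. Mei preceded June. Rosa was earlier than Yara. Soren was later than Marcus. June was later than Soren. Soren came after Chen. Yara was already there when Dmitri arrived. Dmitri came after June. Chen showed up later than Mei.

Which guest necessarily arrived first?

Mei

Mei has a chain of constraints placing them before every other guest, so Mei must be first.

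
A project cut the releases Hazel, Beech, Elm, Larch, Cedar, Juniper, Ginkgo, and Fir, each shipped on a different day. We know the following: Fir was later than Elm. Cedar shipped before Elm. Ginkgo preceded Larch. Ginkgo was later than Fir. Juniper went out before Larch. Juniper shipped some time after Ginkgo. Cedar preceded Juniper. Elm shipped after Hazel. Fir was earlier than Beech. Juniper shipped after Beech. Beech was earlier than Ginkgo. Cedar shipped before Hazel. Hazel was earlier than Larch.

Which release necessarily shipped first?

Cedar has a chain of constraints placing it before every other release, so Cedar must be first.

Cedar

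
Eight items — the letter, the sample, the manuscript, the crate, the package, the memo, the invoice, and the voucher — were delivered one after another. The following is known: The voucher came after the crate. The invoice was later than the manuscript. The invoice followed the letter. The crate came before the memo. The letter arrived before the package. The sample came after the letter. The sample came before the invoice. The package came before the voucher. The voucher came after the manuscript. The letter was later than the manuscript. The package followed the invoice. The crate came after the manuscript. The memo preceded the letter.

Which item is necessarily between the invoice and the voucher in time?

Tracing the constraints gives the invoice → the package → the voucher, so the package sits after the invoice and before the voucher.
No other item is forced both after the invoice and before the voucher.

the package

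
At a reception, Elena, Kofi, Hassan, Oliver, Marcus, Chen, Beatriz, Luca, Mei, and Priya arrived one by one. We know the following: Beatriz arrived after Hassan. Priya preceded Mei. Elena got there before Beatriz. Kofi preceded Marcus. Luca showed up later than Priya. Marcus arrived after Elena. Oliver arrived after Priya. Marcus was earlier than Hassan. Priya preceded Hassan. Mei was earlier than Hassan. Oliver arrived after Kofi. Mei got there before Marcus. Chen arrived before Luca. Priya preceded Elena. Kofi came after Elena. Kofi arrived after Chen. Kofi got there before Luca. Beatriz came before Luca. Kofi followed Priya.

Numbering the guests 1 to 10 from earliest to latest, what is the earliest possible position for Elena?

Priya must come before Elena — 1 forced predecessor.
Nothing else is forced ahead of Elena, so their earliest slot is position 1 + 1 = 2.

2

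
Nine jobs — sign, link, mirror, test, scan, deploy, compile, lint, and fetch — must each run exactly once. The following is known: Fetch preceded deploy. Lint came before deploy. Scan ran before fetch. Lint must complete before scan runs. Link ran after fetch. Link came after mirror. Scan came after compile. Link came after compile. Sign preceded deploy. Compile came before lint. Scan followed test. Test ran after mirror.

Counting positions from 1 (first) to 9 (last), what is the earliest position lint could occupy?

2

Compile must come before lint — 1 forced predecessor.
Nothing else is forced ahead of lint, so its earliest slot is position 1 + 1 = 2.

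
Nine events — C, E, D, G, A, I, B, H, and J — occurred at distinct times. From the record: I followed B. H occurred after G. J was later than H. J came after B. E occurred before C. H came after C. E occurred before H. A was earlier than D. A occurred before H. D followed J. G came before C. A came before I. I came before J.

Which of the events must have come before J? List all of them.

Directly stated before J: B, H, and I.
A reaches J via A → H → J.
C reaches J via C → H → J.
E reaches J via E → H → J.
Likewise G reaches J by chaining the stated constraints.

A, B, C, E, G, H, I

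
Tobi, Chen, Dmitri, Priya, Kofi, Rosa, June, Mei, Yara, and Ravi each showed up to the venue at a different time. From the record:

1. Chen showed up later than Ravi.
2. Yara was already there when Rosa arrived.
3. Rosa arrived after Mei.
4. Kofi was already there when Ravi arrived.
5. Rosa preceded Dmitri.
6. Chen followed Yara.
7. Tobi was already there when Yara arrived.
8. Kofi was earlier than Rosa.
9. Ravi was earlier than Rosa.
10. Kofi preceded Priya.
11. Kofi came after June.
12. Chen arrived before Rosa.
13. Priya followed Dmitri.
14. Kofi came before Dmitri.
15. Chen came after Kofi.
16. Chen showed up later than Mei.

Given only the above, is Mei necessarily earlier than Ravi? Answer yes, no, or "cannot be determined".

cannot be determined

No chain of stated constraints runs from Mei to Ravi, and none runs from Ravi to Mei either.
So the relative order of Mei and Ravi is not fixed by the given facts.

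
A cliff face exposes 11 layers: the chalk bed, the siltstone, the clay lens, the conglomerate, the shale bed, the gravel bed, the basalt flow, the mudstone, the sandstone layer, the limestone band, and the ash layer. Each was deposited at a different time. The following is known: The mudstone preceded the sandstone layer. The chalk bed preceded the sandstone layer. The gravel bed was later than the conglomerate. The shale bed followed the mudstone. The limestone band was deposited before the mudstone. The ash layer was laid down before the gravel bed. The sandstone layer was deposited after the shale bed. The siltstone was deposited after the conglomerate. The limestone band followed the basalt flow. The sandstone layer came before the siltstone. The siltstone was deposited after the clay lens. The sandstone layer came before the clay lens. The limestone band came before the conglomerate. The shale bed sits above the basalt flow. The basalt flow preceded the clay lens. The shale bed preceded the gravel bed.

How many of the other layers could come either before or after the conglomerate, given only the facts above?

Forced before the conglomerate: the basalt flow and the limestone band; forced after the conglomerate: the gravel bed and the siltstone.
That leaves the ash layer, the chalk bed, the clay lens, the mudstone, the sandstone layer, and the shale bed with no forced order relative to the conglomerate — 6.

6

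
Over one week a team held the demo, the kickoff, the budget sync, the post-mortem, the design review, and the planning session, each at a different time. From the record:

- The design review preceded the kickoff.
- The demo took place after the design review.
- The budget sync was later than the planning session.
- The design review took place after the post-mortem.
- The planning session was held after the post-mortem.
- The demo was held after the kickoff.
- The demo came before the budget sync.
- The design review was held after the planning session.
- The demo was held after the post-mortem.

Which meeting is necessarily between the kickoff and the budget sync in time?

Tracing the constraints gives the kickoff → the demo → the budget sync, so the demo sits after the kickoff and before the budget sync.
No other meeting is forced both after the kickoff and before the budget sync.

the demo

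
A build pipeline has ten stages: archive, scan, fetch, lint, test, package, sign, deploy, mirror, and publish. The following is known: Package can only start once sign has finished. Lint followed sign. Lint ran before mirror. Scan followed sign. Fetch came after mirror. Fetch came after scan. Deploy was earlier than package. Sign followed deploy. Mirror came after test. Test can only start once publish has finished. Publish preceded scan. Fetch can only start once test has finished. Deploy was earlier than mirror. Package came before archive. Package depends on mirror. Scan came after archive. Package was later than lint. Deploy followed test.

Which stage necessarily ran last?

fetch

Every other stage has a chain of constraints placing it before fetch, so fetch is last.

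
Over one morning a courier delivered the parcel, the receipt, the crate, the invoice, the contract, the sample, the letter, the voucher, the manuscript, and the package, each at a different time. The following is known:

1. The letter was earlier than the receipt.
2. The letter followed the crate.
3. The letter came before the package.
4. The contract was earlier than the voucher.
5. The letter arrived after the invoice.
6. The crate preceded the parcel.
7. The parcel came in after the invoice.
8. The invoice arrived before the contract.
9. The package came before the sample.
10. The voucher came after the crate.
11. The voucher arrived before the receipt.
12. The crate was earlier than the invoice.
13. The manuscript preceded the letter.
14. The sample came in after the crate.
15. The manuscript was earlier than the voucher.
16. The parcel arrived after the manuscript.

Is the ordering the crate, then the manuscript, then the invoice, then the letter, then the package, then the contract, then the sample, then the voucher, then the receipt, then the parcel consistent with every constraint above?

yes

Check each stated constraint against the proposed order — e.g. the manuscript is ahead of the parcel; the crate is ahead of the parcel. Every pair is in the required order; nothing is violated.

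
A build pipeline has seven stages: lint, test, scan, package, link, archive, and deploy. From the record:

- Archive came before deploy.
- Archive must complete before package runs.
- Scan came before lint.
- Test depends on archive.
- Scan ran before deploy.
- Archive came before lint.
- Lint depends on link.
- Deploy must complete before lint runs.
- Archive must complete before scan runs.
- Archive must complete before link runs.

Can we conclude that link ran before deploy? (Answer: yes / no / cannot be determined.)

No chain of stated constraints runs from link to deploy, and none runs from deploy to link either.
So the relative order of link and deploy is not fixed by the given facts.

cannot be determined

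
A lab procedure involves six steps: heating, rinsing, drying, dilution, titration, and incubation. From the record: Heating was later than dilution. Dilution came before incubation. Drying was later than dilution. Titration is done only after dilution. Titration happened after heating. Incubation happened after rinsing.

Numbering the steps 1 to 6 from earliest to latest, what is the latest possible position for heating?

Heating must come before titration — 1 step forced after it.
Everything else can be placed before heating in some valid order, so heating can sit as late as position 6 − 1 = 5.

5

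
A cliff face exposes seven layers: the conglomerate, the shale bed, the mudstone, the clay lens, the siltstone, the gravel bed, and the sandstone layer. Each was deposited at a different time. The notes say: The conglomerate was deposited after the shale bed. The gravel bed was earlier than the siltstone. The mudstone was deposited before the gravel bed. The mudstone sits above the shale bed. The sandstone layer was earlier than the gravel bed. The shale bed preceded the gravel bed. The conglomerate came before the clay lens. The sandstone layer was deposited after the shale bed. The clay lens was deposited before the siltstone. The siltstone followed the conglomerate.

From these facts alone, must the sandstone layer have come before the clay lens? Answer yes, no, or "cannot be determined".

No chain of stated constraints runs from the sandstone layer to the clay lens, and none runs from the clay lens to the sandstone layer either.
So the relative order of the sandstone layer and the clay lens is not fixed by the given facts.

cannot be determined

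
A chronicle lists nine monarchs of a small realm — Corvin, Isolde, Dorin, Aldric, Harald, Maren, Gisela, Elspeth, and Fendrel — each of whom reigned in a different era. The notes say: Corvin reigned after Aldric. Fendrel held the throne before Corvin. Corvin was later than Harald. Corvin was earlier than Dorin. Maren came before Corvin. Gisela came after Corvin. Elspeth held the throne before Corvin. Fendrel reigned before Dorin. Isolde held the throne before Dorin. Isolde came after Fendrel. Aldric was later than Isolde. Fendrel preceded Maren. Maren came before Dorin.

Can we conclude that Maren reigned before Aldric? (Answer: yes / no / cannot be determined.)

No chain of stated constraints runs from Maren to Aldric, and none runs from Aldric to Maren either.
So the relative order of Maren and Aldric is not fixed by the given facts.

cannot be determined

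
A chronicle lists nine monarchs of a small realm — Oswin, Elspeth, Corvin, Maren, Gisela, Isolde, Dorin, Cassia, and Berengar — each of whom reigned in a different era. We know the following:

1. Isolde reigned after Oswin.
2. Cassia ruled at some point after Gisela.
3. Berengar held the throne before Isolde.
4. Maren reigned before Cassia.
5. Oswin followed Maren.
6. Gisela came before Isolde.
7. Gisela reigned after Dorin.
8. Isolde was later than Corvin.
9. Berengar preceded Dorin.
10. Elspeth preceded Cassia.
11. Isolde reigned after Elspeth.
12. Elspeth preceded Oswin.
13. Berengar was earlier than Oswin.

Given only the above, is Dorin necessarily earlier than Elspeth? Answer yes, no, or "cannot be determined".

cannot be determined

No chain of stated constraints runs from Dorin to Elspeth, and none runs from Elspeth to Dorin either.
So the relative order of Dorin and Elspeth is not fixed by the given facts.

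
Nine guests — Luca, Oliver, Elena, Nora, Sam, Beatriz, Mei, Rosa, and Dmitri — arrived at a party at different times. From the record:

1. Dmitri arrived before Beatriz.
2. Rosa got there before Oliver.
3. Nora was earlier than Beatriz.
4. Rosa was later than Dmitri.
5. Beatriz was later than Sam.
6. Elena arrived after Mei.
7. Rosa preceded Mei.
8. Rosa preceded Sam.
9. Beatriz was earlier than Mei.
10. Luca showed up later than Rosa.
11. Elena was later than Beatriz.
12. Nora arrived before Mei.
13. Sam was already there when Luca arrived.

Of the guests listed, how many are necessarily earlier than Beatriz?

4

Directly stated before Beatriz: Dmitri, Nora, and Sam.
Rosa reaches Beatriz via Rosa → Sam → Beatriz.
No chain forces Luca (or any of the others) ahead of Beatriz.
That's Dmitri, Nora, Rosa, and Sam — 4 in all.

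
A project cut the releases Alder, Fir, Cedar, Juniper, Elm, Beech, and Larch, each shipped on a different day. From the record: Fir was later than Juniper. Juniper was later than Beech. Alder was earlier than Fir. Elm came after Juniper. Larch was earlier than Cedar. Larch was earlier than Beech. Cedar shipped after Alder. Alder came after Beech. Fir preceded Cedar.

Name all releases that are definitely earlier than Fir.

Alder, Beech, Juniper, Larch

Directly stated before Fir: Alder and Juniper.
Beech reaches Fir via Beech → Juniper → Fir.
Larch reaches Fir via Larch → Beech → Juniper → Fir.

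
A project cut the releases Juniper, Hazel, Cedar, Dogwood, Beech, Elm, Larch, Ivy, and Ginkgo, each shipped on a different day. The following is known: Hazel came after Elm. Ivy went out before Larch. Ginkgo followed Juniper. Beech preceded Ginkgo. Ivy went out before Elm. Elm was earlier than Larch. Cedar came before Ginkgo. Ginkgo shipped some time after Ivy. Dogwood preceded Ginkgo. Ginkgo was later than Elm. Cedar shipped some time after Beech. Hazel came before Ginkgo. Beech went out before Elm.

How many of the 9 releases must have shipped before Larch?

3

Directly stated before Larch: Elm and Ivy.
Beech reaches Larch via Beech → Elm → Larch.
No chain forces Ginkgo (or any of the others) ahead of Larch.
That's Beech, Elm, and Ivy — 3 in all.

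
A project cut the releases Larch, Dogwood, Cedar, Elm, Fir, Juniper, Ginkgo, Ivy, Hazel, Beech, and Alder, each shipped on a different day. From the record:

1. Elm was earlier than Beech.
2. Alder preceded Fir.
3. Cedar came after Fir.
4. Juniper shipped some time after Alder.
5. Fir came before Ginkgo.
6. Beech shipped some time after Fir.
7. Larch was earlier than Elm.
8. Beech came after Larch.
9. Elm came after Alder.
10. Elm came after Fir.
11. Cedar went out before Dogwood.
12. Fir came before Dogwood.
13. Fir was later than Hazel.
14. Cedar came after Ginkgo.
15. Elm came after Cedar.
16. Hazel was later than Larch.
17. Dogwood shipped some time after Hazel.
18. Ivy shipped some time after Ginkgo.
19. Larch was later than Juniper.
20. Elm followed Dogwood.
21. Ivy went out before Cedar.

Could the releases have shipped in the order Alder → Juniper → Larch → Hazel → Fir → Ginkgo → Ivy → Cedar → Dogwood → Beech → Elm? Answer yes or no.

The constraints require Elm before Beech, but in the proposed sequence Beech appears ahead of Elm. That one violation is enough.

no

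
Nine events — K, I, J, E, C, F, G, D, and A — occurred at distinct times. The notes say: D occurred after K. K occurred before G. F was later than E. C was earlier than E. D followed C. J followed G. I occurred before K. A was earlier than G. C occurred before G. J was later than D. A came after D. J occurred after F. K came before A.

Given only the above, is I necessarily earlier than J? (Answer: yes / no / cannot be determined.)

Chain the constraints: I → K → G → J. Each link is directly stated, so I comes before J.

yes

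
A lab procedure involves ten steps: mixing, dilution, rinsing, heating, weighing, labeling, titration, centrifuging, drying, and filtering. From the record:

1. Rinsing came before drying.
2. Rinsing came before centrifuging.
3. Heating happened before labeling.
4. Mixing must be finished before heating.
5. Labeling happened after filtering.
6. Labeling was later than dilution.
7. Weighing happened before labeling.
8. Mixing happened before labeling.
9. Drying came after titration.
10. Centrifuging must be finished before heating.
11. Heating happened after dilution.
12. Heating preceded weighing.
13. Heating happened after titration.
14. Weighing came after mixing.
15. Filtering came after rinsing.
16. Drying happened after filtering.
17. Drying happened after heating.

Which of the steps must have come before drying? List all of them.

centrifuging, dilution, filtering, heating, mixing, rinsing, titration

Directly stated before drying: filtering, heating, rinsing, and titration.
Centrifuging reaches drying via centrifuging → heating → drying.
Dilution reaches drying via dilution → heating → drying.
Mixing reaches drying via mixing → heating → drying.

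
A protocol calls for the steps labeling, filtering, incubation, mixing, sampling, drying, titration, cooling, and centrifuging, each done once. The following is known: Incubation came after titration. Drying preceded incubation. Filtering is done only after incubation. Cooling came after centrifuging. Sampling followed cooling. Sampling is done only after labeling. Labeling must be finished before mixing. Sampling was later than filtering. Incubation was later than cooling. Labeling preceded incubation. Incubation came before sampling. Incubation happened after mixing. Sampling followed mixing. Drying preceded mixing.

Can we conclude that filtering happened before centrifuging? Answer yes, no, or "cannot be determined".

Tracing the constraints gives centrifuging → cooling → incubation → filtering, so centrifuging must come before filtering.
That means filtering cannot be before centrifuging.

no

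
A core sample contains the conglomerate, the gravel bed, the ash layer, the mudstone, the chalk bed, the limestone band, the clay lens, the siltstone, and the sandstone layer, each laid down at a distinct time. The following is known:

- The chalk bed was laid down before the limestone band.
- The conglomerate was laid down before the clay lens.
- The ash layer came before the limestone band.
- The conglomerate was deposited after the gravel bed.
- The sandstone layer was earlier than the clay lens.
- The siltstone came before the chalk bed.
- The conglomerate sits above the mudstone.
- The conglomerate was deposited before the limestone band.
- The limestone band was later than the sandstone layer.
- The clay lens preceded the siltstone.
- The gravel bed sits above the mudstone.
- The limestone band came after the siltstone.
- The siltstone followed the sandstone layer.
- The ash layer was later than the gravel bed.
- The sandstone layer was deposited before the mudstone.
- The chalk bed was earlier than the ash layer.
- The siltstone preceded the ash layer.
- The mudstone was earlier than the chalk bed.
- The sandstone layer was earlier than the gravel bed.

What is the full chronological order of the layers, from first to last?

the sandstone layer, the mudstone, the gravel bed, the conglomerate, the clay lens, the siltstone, the chalk bed, the ash layer, the limestone band

The constraints fix every adjacent pair, so only one ordering works:
the sandstone layer → the mudstone → the gravel bed → the conglomerate → the clay lens → the siltstone → the chalk bed → the ash layer → the limestone band.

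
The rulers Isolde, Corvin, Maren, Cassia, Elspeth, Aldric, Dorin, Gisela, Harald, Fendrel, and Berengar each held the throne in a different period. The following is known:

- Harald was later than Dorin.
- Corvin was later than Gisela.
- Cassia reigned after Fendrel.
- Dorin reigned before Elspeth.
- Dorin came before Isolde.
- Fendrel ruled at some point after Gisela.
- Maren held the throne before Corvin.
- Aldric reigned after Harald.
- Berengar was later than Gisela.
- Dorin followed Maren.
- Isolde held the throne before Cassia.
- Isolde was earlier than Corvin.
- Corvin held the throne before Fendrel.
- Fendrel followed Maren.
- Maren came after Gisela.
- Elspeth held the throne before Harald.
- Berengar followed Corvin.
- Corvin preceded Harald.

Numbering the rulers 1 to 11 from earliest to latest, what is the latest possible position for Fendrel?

Fendrel must come before Cassia — 1 ruler forced after them.
Everything else can be placed before Fendrel in some valid order, so Fendrel can sit as late as position 11 − 1 = 10.

10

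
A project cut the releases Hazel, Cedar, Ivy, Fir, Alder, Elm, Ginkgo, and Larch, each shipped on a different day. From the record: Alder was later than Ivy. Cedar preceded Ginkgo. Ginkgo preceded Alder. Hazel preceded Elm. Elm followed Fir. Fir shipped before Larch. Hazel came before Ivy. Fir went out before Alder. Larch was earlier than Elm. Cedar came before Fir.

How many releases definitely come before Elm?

4

Directly stated before Elm: Fir, Hazel, and Larch.
Cedar reaches Elm via Cedar → Fir → Elm.
No chain forces Alder (or any of the others) ahead of Elm.
That's Cedar, Fir, Hazel, and Larch — 4 in all.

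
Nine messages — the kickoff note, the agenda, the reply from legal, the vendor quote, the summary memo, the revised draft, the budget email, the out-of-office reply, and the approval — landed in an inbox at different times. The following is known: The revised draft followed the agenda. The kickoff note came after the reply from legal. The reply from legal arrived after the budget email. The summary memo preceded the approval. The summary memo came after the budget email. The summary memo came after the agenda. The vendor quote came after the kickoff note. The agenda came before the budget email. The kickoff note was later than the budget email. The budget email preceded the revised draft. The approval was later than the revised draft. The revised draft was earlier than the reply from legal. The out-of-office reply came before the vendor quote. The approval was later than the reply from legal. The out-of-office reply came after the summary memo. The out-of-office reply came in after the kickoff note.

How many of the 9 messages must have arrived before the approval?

5

Directly stated before the approval: the reply from legal, the revised draft, and the summary memo.
The agenda reaches the approval via the agenda → the revised draft → the approval.
The budget email reaches the approval via the budget email → the reply from legal → the approval.
No chain forces the vendor quote (or any of the others) ahead of the approval.
That's the agenda, the budget email, the reply from legal, the revised draft, and the summary memo — 5 in all.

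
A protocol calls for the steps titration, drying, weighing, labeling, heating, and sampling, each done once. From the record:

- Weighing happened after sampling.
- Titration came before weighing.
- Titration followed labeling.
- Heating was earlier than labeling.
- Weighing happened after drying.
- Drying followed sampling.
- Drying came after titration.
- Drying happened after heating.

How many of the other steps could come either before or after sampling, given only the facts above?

3

Forced after sampling: drying and weighing.
That leaves heating, labeling, and titration with no forced order relative to sampling — 3.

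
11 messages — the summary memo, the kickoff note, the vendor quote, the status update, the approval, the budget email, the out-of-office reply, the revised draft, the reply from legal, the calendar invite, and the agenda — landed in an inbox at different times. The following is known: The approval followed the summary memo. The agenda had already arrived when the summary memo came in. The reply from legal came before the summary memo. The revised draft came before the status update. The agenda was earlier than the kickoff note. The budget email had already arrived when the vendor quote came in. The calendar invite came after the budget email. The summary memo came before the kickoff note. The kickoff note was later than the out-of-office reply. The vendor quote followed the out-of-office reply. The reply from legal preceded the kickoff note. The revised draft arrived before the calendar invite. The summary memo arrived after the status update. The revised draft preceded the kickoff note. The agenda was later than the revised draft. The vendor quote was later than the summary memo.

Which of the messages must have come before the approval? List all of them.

Directly stated before the approval: the summary memo.
The agenda reaches the approval via the agenda → the summary memo → the approval.
The reply from legal reaches the approval via the reply from legal → the summary memo → the approval.
The revised draft reaches the approval via the revised draft → the status update → the summary memo → the approval.
Likewise the status update reaches the approval by chaining the stated constraints.
No chain forces the kickoff note (or any of the others) ahead of the approval.

the agenda, the reply from legal, the revised draft, the status update, the summary memo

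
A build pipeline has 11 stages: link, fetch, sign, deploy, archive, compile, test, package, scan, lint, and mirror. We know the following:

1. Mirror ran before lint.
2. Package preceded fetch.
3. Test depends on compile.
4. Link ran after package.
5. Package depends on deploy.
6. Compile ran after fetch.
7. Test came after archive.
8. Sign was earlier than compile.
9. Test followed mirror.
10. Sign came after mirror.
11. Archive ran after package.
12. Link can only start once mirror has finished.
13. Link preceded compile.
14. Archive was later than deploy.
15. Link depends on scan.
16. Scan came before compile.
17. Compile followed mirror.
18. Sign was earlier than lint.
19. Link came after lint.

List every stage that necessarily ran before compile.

deploy, fetch, link, lint, mirror, package, scan, sign

Directly stated before compile: fetch, link, mirror, scan, and sign.
Deploy reaches compile via deploy → package → fetch → compile.
Lint reaches compile via lint → link → compile.
Package reaches compile via package → fetch → compile.
No chain forces test (or any of the others) ahead of compile.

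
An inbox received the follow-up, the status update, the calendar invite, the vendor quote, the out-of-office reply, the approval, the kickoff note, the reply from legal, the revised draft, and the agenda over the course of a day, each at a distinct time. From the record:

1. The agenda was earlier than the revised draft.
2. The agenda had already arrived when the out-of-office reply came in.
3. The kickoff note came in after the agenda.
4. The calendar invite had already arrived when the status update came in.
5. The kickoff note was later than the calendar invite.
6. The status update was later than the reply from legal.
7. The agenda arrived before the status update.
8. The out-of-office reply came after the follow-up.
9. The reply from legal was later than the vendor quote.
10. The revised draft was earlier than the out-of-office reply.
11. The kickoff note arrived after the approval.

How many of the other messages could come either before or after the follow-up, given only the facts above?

Forced after the follow-up: the out-of-office reply.
That leaves the agenda, the approval, the calendar invite, the kickoff note, the reply from legal, the revised draft, the status update, and the vendor quote with no forced order relative to the follow-up — 8.

8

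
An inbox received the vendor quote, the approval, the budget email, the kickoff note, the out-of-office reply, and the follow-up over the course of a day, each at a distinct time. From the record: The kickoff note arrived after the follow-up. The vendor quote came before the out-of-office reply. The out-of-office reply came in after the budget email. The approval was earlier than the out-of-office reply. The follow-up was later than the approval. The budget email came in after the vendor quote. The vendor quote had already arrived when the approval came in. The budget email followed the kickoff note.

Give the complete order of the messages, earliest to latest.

The constraints fix every adjacent pair, so only one ordering works:
the vendor quote → the approval → the follow-up → the kickoff note → the budget email → the out-of-office reply.

the vendor quote, the approval, the follow-up, the kickoff note, the budget email, the out-of-office reply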